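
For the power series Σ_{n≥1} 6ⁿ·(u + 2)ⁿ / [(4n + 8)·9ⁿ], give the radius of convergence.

R = 3/2

The ratio of consecutive coefficients is [(4n + 8)/(4(n+1) + 8)] · 6/9 → 2/3.
Hence the series converges for |u + 2| < 1/(2/3) = 3/2, so the radius of convergence is 3/2.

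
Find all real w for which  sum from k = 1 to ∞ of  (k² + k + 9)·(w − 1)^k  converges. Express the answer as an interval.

(0, 2)

The ratio of consecutive coefficients is ((k+1)² + (k+1) + 9)/(k² + k + 9) → 1.
So the series converges when |w − 1| < 1 and diverges when |w − 1| > 1; R = 1.
Check w = 2: the k-th term does not approach 0; divergence by the term test.
At w = 0: the terms have absolute value of order k², which does not tend to 0, so the series diverges by the divergence test.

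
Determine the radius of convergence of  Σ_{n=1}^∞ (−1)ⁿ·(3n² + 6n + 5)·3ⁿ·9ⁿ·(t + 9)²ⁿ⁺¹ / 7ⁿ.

R = √21/9

By the ratio test, |a_{n+1}/a_n| = [(3(n+1)² + 6(n+1) + 5)/(3n² + 6n + 5)] · 3·9/7 → 27/7.
Successive powers of (t + 9) differ by 2, so the series converges when |t + 9|² · 27/7 < 1, i.e. |t + 9| < √(7/27). So R = √21/9.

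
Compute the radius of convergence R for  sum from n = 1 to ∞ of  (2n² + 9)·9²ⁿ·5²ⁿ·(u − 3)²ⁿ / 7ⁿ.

Apply the ratio test: |a_{n+1}| / |a_n| = [(2(n+1)² + 9)/(2n² + 9)] · 81·25/7, which tends to 2025/7 as n → ∞.
Writing y = (u − 3)², the series in y has radius 7/2025, so |u − 3| < √(7/2025) and R = √7/45.

R = √7/45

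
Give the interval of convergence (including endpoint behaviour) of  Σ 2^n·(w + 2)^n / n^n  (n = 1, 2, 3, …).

By the Cauchy root test, |a_n|^(1/n) = 2/n → 0.
Since the n-th root of |a_n| tends to 0, the series converges for all real w; R = ∞.

(−∞, ∞)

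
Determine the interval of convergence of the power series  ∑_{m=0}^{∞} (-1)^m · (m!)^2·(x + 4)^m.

{-4}

The ratio of consecutive coefficients is (m+1)² → ∞.
Since the ratio → ∞, the series diverges for every x ≠ -4, and R = 0.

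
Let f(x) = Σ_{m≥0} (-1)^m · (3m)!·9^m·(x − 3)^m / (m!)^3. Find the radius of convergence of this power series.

Ratio test: |a_{m+1}/a_m| = (3m+1)·(3m+2)·(3m+3)/(m+1)³ · 9 → 243 as m → ∞.
Thus R = 1/(243) = 1/243.

R = 1/243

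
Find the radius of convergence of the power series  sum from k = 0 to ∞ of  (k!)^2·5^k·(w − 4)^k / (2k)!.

R = 4/5

By the ratio test, |a_{k+1}/a_k| = (k+1)²/[(2k+1)·(2k+2)] · 5 → 5/4.
Hence the series converges for |w − 4| < 1/(5/4) = 4/5, so the radius of convergence is 4/5.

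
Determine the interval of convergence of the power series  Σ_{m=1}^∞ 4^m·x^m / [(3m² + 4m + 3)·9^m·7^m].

The ratio of consecutive coefficients is [(3m² + 4m + 3)/(3(m+1)² + 4(m+1) + 3)] · 4/(9·7) → 4/63.
Thus R = 1/(4/63) = 63/4.
At x = 63/4: absolute convergence follows by limit comparison with Σ 1/m².
Endpoint x = -63/4: the series is dominated by a constant times Σ 1/m², which converges (p = 2 > 1).

[-63/4, 63/4]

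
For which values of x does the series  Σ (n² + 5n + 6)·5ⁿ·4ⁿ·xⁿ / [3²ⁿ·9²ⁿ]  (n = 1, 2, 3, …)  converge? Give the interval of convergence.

(-729/20, 729/20)

By the ratio test, |a_{n+1}/a_n| = [((n+1)² + 5(n+1) + 6)/(n² + 5n + 6)] · 5·4/(9·81) → 20/729.
Hence the series converges for |x| < 1/(20/729) = 729/20, so the radius of convergence is 729/20.
Endpoint x = 729/20: the terms do not tend to 0, so the series diverges.
At x = -729/20: the terms do not tend to 0, so the series diverges.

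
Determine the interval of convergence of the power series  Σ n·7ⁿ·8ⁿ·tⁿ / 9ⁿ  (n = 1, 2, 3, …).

Ratio test: |a_{n+1}/a_n| = [(n+1)/n] · 7·8/9 → 56/9 as n → ∞.
Convergence for |t| · 56/9 < 1, i.e. |t| < 9/56. So R = 9/56.
Check t = 9/56: the terms do not tend to 0, so the series diverges.
At t = -9/56: the n-th term does not approach 0; divergence by the term test.

(-9/56, 9/56)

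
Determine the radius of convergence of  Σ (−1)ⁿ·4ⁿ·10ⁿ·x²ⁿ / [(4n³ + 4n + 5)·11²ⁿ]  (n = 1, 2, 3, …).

The ratio of consecutive coefficients is [(4n³ + 4n + 5)/(4(n+1)³ + 4(n+1) + 5)] · 4·10/121 → 40/121.
Successive powers of x differ by 2, so the series converges when |x|² · 40/121 < 1, i.e. |x| < √(121/40). So R = 11√10/20.

R = 11√10/20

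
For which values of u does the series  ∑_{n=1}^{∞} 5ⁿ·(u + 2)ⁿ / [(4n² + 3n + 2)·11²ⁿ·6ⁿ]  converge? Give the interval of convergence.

By the ratio test, |a_{n+1}/a_n| = [(4n² + 3n + 2)/(4(n+1)² + 3(n+1) + 2)] · 5/(121·6) → 5/726.
Hence the series converges for |u + 2| < 1/(5/726) = 726/5, so the radius of convergence is 726/5.
Endpoint u = 716/5: the series is dominated by a constant times Σ 1/n², which converges (p = 2 > 1).
Check u = -736/5: the terms are on the order of 1/n², so the series converges absolutely by comparison with the p-series (p = 2 > 1).

[-736/5, 716/5]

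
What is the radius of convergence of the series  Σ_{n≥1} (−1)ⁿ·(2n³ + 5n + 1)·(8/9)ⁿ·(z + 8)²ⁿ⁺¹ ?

Ratio test: |a_{n+1}/a_n| = [(2(n+1)³ + 5(n+1) + 1)/(2n³ + 5n + 1)] · 8/9 → 8/9 as n → ∞.
Writing y = (z + 8)², the series in y has radius 9/8, so |z + 8| < √(9/8) and R = 3√2/4.

R = 3√2/4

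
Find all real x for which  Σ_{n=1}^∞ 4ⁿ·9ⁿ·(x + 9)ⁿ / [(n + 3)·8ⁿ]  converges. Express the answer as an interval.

By the ratio test, |a_{n+1}/a_n| = [(n + 3)/((n+1) + 3)] · 4·9/8 → 9/2.
Convergence for |x + 9| · 9/2 < 1, i.e. |x + 9| < 2/9. So R = 2/9.
At x = -79/9: comparison with the harmonic series Σ 1/n shows the series diverges.
At x = -83/9: the terms alternate in sign and decrease monotonically to 0 in absolute value (size ~ c/n), so the alternating series test gives convergence.

[-83/9, -79/9)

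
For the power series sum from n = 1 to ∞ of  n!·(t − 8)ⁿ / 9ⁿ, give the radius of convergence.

The ratio of consecutive coefficients is (n+1) · 1/9 → ∞.
Since the ratio → ∞, the series diverges for every t ≠ 8, and R = 0.

R = 0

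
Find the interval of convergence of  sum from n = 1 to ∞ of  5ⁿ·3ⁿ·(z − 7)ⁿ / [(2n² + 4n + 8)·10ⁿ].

Ratio test: |a_{n+1}/a_n| = [(2n² + 4n + 8)/(2(n+1)² + 4(n+1) + 8)] · 5·3/10 → 3/2 as n → ∞.
The series converges when 3/2 · |z − 7| < 1, giving R = 2/3.
At z = 23/3: the terms are on the order of 1/n², so the series converges absolutely by comparison with the p-series (p = 2 > 1).
Endpoint z = 19/3: absolute convergence follows by limit comparison with Σ 1/n².

[19/3, 23/3]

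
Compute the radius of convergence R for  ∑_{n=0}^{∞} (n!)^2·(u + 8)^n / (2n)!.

Apply the ratio test: |a_{n+1}| / |a_n| = (n+1)²/[(2n+1)·(2n+2)], which tends to 1/4 as n → ∞.
Convergence for |u + 8| · 1/4 < 1, i.e. |u + 8| < 4. So R = 4.

R = 4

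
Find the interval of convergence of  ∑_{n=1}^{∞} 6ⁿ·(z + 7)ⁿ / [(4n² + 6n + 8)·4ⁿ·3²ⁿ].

Ratio test: |a_{n+1}/a_n| = [(4n² + 6n + 8)/(4(n+1)² + 6(n+1) + 8)] · 6/(4·9) → 1/6 as n → ∞.
The series converges when 1/6 · |z + 7| < 1, giving R = 6.
Endpoint z = -1: absolute convergence follows by limit comparison with Σ 1/n².
Endpoint z = -13: the terms are on the order of 1/n², so the series converges absolutely by comparison with the p-series (p = 2 > 1).

[-13, -1]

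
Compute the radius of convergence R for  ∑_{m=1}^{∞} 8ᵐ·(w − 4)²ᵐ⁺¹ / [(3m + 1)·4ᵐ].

R = √2/2

By the ratio test, |a_{m+1}/a_m| = [(3m + 1)/(3(m+1) + 1)] · 8/4 → 2.
Writing y = (w − 4)², the series in y has radius 1/2, so |w − 4| < √(1/2) and R = √2/2.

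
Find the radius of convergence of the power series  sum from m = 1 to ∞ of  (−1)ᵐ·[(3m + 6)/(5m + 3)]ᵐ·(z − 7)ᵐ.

R = 5/3

Applying the root test, |a_m|^(1/m) = (3m + 6)/(5m + 3) → 3/5.
Thus R = 1/(3/5) = 5/3.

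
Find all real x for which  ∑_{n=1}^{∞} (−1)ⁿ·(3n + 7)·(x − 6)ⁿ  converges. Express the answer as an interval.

Apply the ratio test: |a_{n+1}| / |a_n| = (3(n+1) + 7)/(3n + 7), which tends to 1 as n → ∞.
Hence R = 1.
At x = 7: the n-th term does not approach 0; divergence by the term test.
Endpoint x = 5: the terms have absolute value of order n, which does not tend to 0, so the series diverges by the divergence test.

(5, 7)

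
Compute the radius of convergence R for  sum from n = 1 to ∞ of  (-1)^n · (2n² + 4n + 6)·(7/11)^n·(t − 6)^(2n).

R = √77/7

The ratio of consecutive coefficients is [(2(n+1)² + 4(n+1) + 6)/(2n² + 4n + 6)] · 7/11 → 7/11.
Writing y = (t − 6)², the series in y has radius 11/7, so |t − 6| < √(11/7) and R = √77/7.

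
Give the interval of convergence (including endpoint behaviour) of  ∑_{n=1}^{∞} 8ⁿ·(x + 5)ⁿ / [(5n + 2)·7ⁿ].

[-47/8, -33/8)

Apply the ratio test: |a_{n+1}| / |a_n| = [(5n + 2)/(5(n+1) + 2)] · 8/7, which tends to 8/7 as n → ∞.
Thus R = 1/(8/7) = 7/8.
At x = -33/8: the terms are asymptotic to a nonzero constant times 1/n, so the series diverges by limit comparison with Σ 1/n.
When x = -47/8, the terms alternate in sign and decrease monotonically to 0 in absolute value (size ~ c/n), so the alternating series test gives convergence.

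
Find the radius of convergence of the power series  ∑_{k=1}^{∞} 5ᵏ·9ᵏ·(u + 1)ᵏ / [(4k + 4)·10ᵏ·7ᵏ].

R = 14/9

Apply the ratio test: |a_{k+1}| / |a_k| = [(4k + 4)/(4(k+1) + 4)] · 5·9/(10·7), which tends to 9/14 as k → ∞.
Convergence for |u + 1| · 9/14 < 1, i.e. |u + 1| < 14/9. So R = 14/9.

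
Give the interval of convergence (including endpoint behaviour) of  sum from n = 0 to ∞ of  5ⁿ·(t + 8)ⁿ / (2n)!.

(−∞, ∞)

Ratio test: |a_{n+1}/a_n| = 5 · 1/[(2n+1)·(2n+2)] → 0 as n → ∞.
The ratio tends to 0 regardless of t, hence R = ∞.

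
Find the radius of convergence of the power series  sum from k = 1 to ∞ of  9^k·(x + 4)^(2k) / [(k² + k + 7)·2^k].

Apply the ratio test: |a_{k+1}| / |a_k| = [(k² + k + 7)/((k+1)² + (k+1) + 7)] · 9/2, which tends to 9/2 as k → ∞.
Successive powers of (x + 4) differ by 2, so the series converges when |x + 4|² · 9/2 < 1, i.e. |x + 4| < √(2/9). So R = √2/3.

R = √2/3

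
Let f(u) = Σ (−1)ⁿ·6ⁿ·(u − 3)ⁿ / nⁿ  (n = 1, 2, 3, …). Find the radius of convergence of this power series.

R = ∞

Applying the root test, |a_n|^(1/n) = 6/n → 0.
The limit is 0 for every u, so R = ∞.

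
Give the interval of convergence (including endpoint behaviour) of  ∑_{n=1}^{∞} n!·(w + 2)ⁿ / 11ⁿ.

Apply the ratio test: |a_{n+1}| / |a_n| = (n+1) · 1/11, which tends to ∞ as n → ∞.
Since the ratio → ∞, the series diverges for every w ≠ -2, and R = 0.

{-2}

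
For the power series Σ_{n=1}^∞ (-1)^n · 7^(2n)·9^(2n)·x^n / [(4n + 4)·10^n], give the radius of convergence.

By the ratio test, |a_{n+1}/a_n| = [(4n + 4)/(4(n+1) + 4)] · 49·81/10 → 3969/10.
Hence the series converges for |x| < 1/(3969/10) = 10/3969, so the radius of convergence is 10/3969.

R = 10/3969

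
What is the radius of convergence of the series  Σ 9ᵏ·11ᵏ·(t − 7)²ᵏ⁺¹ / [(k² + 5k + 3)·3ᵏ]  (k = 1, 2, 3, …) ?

R = √33/33

The ratio of consecutive coefficients is [(k² + 5k + 3)/((k+1)² + 5(k+1) + 3)] · 9·11/3 → 33.
Writing y = (t − 7)², the series in y has radius 1/33, so |t − 7| < √(1/33) and R = √33/33.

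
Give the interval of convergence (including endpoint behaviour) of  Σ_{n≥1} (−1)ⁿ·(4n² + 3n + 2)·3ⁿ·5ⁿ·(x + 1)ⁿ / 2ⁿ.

(-17/15, -13/15)

Ratio test: |a_{n+1}/a_n| = [(4(n+1)² + 3(n+1) + 2)/(4n² + 3n + 2)] · 3·5/2 → 15/2 as n → ∞.
Convergence for |x + 1| · 15/2 < 1, i.e. |x + 1| < 2/15. So R = 2/15.
Check x = -13/15: the n-th term does not approach 0; divergence by the term test.
When x = -17/15, the terms have absolute value of order n², which does not tend to 0, so the series diverges by the divergence test.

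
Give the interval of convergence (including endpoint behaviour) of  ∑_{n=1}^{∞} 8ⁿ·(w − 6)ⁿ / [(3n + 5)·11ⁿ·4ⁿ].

Ratio test: |a_{n+1}/a_n| = [(3n + 5)/(3(n+1) + 5)] · 8/(11·4) → 2/11 as n → ∞.
Convergence for |w − 6| · 2/11 < 1, i.e. |w − 6| < 11/2. So R = 11/2.
When w = 23/2, comparison with the harmonic series Σ 1/n shows the series diverges.
When w = 1/2, convergence follows from the alternating series test (terms decrease monotonically to 0).

[1/2, 23/2)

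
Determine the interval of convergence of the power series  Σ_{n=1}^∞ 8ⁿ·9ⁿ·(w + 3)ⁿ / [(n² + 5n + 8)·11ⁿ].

Apply the ratio test: |a_{n+1}| / |a_n| = [(n² + 5n + 8)/((n+1)² + 5(n+1) + 8)] · 8·9/11, which tends to 72/11 as n → ∞.
Hence the series converges for |w + 3| < 1/(72/11) = 11/72, so the radius of convergence is 11/72.
Endpoint w = -205/72: the series is dominated by a constant times Σ 1/n², which converges (p = 2 > 1).
When w = -227/72, the terms are on the order of 1/n², so the series converges absolutely by comparison with the p-series (p = 2 > 1).

[-227/72, -205/72]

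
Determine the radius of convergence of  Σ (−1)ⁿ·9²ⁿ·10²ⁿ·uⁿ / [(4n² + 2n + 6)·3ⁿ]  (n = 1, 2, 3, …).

By the ratio test, |a_{n+1}/a_n| = [(4n² + 2n + 6)/(4(n+1)² + 2(n+1) + 6)] · 81·100/3 → 2700.
Convergence for |u| · 2700 < 1, i.e. |u| < 1/2700. So R = 1/2700.

R = 1/2700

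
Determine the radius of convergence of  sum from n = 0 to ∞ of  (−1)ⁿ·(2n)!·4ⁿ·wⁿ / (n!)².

Apply the ratio test: |a_{n+1}| / |a_n| = (2n+1)·(2n+2)/(n+1)² · 4, which tends to 16 as n → ∞.
Thus R = 1/(16) = 1/16.

R = 1/16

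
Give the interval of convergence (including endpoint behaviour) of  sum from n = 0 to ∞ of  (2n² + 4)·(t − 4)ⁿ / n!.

(−∞, ∞)

Ratio test: |a_{n+1}/a_n| = (2(n+1)² + 4)/(2n² + 4) · 1/(n+1) → 0 as n → ∞.
The limit is 0, so the series converges for all t; R = ∞.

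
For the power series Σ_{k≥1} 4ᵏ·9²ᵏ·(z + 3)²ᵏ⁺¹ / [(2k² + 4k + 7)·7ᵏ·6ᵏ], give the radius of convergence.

R = √42/18

Ratio test: |a_{k+1}/a_k| = [(2k² + 4k + 7)/(2(k+1)² + 4(k+1) + 7)] · 4·81/(7·6) → 54/7 as k → ∞.
Writing y = (z + 3)², the series in y has radius 7/54, so |z + 3| < √(7/54) and R = √42/18.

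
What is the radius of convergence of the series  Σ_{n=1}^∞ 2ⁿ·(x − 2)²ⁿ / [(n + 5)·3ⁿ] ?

R = √6/2

The ratio of consecutive coefficients is [(n + 5)/((n+1) + 5)] · 2/3 → 2/3.
Successive powers of (x − 2) differ by 2, so the series converges when |x − 2|² · 2/3 < 1, i.e. |x − 2| < √(3/2). So R = √6/2.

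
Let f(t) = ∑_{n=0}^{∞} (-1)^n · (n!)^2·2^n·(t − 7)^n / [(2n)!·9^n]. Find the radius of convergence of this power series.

Apply the ratio test: |a_{n+1}| / |a_n| = (n+1)²/[(2n+1)·(2n+2)] · 2/9, which tends to 1/18 as n → ∞.
The series converges when 1/18 · |t − 7| < 1, giving R = 18.

R = 18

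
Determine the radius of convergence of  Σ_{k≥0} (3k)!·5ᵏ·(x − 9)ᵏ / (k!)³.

R = 1/135

Ratio test: |a_{k+1}/a_k| = (3k+1)·(3k+2)·(3k+3)/(k+1)³ · 5 → 135 as k → ∞.
Hence the series converges for |x − 9| < 1/(135) = 1/135, so the radius of convergence is 1/135.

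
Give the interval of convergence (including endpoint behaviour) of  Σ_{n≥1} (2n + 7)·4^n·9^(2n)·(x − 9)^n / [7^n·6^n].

The ratio of consecutive coefficients is [(2(n+1) + 7)/(2n + 7)] · 4·81/(7·6) → 54/7.
Convergence for |x − 9| · 54/7 < 1, i.e. |x − 9| < 7/54. So R = 7/54.
Endpoint x = 493/54: the terms have absolute value of order n, which does not tend to 0, so the series diverges by the divergence test.
At x = 479/54: the terms have absolute value of order n, which does not tend to 0, so the series diverges by the divergence test.

(479/54, 493/54)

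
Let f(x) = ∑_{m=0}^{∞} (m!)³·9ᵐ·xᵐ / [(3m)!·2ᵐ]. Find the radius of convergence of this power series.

R = 6

The ratio of consecutive coefficients is (m+1)³/[(3m+1)·(3m+2)·(3m+3)] · 9/2 → 1/6.
The series converges when 1/6 · |x| < 1, giving R = 6.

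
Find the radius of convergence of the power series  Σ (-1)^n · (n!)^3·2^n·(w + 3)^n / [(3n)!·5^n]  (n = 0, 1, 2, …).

R = 135/2

Ratio test: |a_{n+1}/a_n| = (n+1)³/[(3n+1)·(3n+2)·(3n+3)] · 2/5 → 2/135 as n → ∞.
Hence the series converges for |w + 3| < 1/(2/135) = 135/2, so the radius of convergence is 135/2.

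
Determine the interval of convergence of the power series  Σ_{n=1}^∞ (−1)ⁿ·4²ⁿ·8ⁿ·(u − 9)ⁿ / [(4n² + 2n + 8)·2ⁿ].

[575/64, 577/64]

The ratio of consecutive coefficients is [(4n² + 2n + 8)/(4(n+1)² + 2(n+1) + 8)] · 16·8/2 → 64.
The series converges when 64 · |u − 9| < 1, giving R = 1/64.
Check u = 577/64: absolute convergence follows by limit comparison with Σ 1/n².
Endpoint u = 575/64: absolute convergence follows by limit comparison with Σ 1/n².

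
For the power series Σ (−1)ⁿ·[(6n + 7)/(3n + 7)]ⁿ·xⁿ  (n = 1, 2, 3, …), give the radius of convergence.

R = 1/2

By the Cauchy root test, |a_n|^(1/n) = (6n + 7)/(3n + 7) → 2.
Hence the series converges for |x| < 1/(2) = 1/2, so the radius of convergence is 1/2.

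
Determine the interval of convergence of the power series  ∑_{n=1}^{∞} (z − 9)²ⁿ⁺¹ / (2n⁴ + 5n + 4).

[8, 10]

By the ratio test, |a_{n+1}/a_n| = (2n⁴ + 5n + 4)/(2(n+1)⁴ + 5(n+1) + 4) → 1.
Successive powers of (z − 9) differ by 2, so the series converges when |z − 9|² · 1 < 1, i.e. |z − 9| < √(1) = 1. So R = 1.
At z = 10: the series is dominated by a constant times Σ 1/n⁴, which converges (p = 4 > 1).
When z = 8, the terms are on the order of 1/n⁴, so the series converges absolutely by comparison with the p-series (p = 4 > 1).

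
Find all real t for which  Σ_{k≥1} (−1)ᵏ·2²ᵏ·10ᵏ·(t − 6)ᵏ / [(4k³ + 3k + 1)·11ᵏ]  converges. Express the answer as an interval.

[229/40, 251/40]

The ratio of consecutive coefficients is [(4k³ + 3k + 1)/(4(k+1)³ + 3(k+1) + 1)] · 4·10/11 → 40/11.
The series converges when 40/11 · |t − 6| < 1, giving R = 11/40.
When t = 251/40, the terms are on the order of 1/k³, so the series converges absolutely by comparison with the p-series (p = 3 > 1).
Check t = 229/40: absolute convergence follows by limit comparison with Σ 1/k³.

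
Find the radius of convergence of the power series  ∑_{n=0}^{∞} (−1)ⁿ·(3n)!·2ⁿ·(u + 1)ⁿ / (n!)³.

R = 1/54

The ratio of consecutive coefficients is (3n+1)·(3n+2)·(3n+3)/(n+1)³ · 2 → 54.
Hence the series converges for |u + 1| < 1/(54) = 1/54, so the radius of convergence is 1/54.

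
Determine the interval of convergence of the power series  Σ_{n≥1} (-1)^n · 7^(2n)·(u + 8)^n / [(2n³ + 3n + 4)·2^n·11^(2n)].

[-634/49, -150/49]

By the ratio test, |a_{n+1}/a_n| = [(2n³ + 3n + 4)/(2(n+1)³ + 3(n+1) + 4)] · 49/(2·121) → 49/242.
Hence the series converges for |u + 8| < 1/(49/242) = 242/49, so the radius of convergence is 242/49.
Check u = -150/49: the series is dominated by a constant times Σ 1/n³, which converges (p = 3 > 1).
At u = -634/49: the terms are on the order of 1/n³, so the series converges absolutely by comparison with the p-series (p = 3 > 1).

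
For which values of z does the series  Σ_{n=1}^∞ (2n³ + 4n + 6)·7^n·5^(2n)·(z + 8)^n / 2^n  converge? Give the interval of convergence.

Ratio test: |a_{n+1}/a_n| = [(2(n+1)³ + 4(n+1) + 6)/(2n³ + 4n + 6)] · 7·25/2 → 175/2 as n → ∞.
Convergence for |z + 8| · 175/2 < 1, i.e. |z + 8| < 2/175. So R = 2/175.
At z = -1398/175: the terms have absolute value of order n³, which does not tend to 0, so the series diverges by the divergence test.
Endpoint z = -1402/175: the n-th term does not approach 0; divergence by the term test.

(-1402/175, -1398/175)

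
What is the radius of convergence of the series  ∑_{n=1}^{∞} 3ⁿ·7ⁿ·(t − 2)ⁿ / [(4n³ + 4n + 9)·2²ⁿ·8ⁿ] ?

R = 32/21

Ratio test: |a_{n+1}/a_n| = [(4n³ + 4n + 9)/(4(n+1)³ + 4(n+1) + 9)] · 3·7/(4·8) → 21/32 as n → ∞.
Thus R = 1/(21/32) = 32/21.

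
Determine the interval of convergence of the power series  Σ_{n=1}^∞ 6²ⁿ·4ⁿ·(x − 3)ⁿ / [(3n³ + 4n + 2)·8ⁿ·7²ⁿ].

[5/18, 103/18]

Apply the ratio test: |a_{n+1}| / |a_n| = [(3n³ + 4n + 2)/(3(n+1)³ + 4(n+1) + 2)] · 36·4/(8·49), which tends to 18/49 as n → ∞.
Convergence for |x − 3| · 18/49 < 1, i.e. |x − 3| < 49/18. So R = 49/18.
Endpoint x = 103/18: the series is dominated by a constant times Σ 1/n³, which converges (p = 3 > 1).
At x = 5/18: the terms are on the order of 1/n³, so the series converges absolutely by comparison with the p-series (p = 3 > 1).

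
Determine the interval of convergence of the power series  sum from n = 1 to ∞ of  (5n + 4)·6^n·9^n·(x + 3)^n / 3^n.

The ratio of consecutive coefficients is [(5(n+1) + 4)/(5n + 4)] · 6·9/3 → 18.
Convergence for |x + 3| · 18 < 1, i.e. |x + 3| < 1/18. So R = 1/18.
When x = -53/18, the terms have absolute value of order n, which does not tend to 0, so the series diverges by the divergence test.
At x = -55/18: the terms do not tend to 0, so the series diverges.

(-55/18, -53/18)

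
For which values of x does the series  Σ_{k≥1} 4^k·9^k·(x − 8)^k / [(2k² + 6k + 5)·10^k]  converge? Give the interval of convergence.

Ratio test: |a_{k+1}/a_k| = [(2k² + 6k + 5)/(2(k+1)² + 6(k+1) + 5)] · 4·9/10 → 18/5 as k → ∞.
Hence the series converges for |x − 8| < 1/(18/5) = 5/18, so the radius of convergence is 5/18.
When x = 149/18, the terms are on the order of 1/k², so the series converges absolutely by comparison with the p-series (p = 2 > 1).
Check x = 139/18: absolute convergence follows by limit comparison with Σ 1/k².

[139/18, 149/18]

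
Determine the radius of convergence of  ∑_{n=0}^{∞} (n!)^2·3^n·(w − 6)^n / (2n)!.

R = 4/3

Apply the ratio test: |a_{n+1}| / |a_n| = (n+1)²/[(2n+1)·(2n+2)] · 3, which tends to 3/4 as n → ∞.
Thus R = 1/(3/4) = 4/3.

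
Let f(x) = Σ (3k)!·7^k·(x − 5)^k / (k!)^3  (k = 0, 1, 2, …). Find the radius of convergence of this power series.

Ratio test: |a_{k+1}/a_k| = (3k+1)·(3k+2)·(3k+3)/(k+1)³ · 7 → 189 as k → ∞.
Convergence for |x − 5| · 189 < 1, i.e. |x − 5| < 1/189. So R = 1/189.

R = 1/189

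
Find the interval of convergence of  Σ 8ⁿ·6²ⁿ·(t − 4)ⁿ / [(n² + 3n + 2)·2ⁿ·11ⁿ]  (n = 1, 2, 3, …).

The ratio of consecutive coefficients is [(n² + 3n + 2)/((n+1)² + 3(n+1) + 2)] · 8·36/(2·11) → 144/11.
Thus R = 1/(144/11) = 11/144.
When t = 587/144, absolute convergence follows by limit comparison with Σ 1/n².
When t = 565/144, absolute convergence follows by limit comparison with Σ 1/n².

[565/144, 587/144]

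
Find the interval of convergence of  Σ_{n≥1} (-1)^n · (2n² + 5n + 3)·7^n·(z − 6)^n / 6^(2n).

(6/7, 78/7)

Ratio test: |a_{n+1}/a_n| = [(2(n+1)² + 5(n+1) + 3)/(2n² + 5n + 3)] · 7/36 → 7/36 as n → ∞.
Convergence for |z − 6| · 7/36 < 1, i.e. |z − 6| < 36/7. So R = 36/7.
When z = 78/7, the terms have absolute value of order n², which does not tend to 0, so the series diverges by the divergence test.
At z = 6/7: the terms do not tend to 0, so the series diverges.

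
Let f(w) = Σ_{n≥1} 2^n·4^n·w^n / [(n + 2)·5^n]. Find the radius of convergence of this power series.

Apply the ratio test: |a_{n+1}| / |a_n| = [(n + 2)/((n+1) + 2)] · 2·4/5, which tends to 8/5 as n → ∞.
Convergence for |w| · 8/5 < 1, i.e. |w| < 5/8. So R = 5/8.

R = 5/8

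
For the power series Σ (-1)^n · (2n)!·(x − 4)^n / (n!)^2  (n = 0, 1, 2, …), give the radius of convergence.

R = 1/4

Ratio test: |a_{n+1}/a_n| = (2n+1)·(2n+2)/(n+1)² → 4 as n → ∞.
The series converges when 4 · |x − 4| < 1, giving R = 1/4.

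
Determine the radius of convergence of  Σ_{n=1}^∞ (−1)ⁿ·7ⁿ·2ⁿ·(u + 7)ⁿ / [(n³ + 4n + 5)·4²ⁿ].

The ratio of consecutive coefficients is [(n³ + 4n + 5)/((n+1)³ + 4(n+1) + 5)] · 7·2/16 → 7/8.
The series converges when 7/8 · |u + 7| < 1, giving R = 8/7.

R = 8/7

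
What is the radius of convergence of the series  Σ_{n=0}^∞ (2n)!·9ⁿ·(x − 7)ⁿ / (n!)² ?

R = 1/36

By the ratio test, |a_{n+1}/a_n| = (2n+1)·(2n+2)/(n+1)² · 9 → 36.
Convergence for |x − 7| · 36 < 1, i.e. |x − 7| < 1/36. So R = 1/36.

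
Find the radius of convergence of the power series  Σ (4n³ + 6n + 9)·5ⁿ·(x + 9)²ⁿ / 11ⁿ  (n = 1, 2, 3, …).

R = √55/5

Ratio test: |a_{n+1}/a_n| = [(4(n+1)³ + 6(n+1) + 9)/(4n³ + 6n + 9)] · 5/11 → 5/11 as n → ∞.
Writing y = (x + 9)², the series in y has radius 11/5, so |x + 9| < √(11/5) and R = √55/5.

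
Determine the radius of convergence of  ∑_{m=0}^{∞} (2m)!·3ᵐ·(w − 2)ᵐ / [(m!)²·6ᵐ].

R = 1/2

The ratio of consecutive coefficients is (2m+1)·(2m+2)/(m+1)² · 3/6 → 2.
Thus R = 1/(2) = 1/2.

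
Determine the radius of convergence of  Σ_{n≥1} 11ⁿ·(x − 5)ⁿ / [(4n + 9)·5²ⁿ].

R = 25/11

Apply the ratio test: |a_{n+1}| / |a_n| = [(4n + 9)/(4(n+1) + 9)] · 11/25, which tends to 11/25 as n → ∞.
Hence the series converges for |x − 5| < 1/(11/25) = 25/11, so the radius of convergence is 25/11.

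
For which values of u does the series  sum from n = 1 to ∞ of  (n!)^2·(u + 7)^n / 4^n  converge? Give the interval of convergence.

By the ratio test, |a_{n+1}/a_n| = (n+1)² · 1/4 → ∞.
Since the ratio → ∞, the series diverges for every u ≠ -7, and R = 0.

{-7}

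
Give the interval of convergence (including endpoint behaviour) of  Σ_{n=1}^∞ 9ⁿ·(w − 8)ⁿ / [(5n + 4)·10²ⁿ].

The ratio of consecutive coefficients is [(5n + 4)/(5(n+1) + 4)] · 9/100 → 9/100.
Hence the series converges for |w − 8| < 1/(9/100) = 100/9, so the radius of convergence is 100/9.
Endpoint w = 172/9: the terms are asymptotic to a nonzero constant times 1/n, so the series diverges by limit comparison with Σ 1/n.
Endpoint w = -28/9: convergence follows from the alternating series test (terms decrease monotonically to 0).

[-28/9, 172/9)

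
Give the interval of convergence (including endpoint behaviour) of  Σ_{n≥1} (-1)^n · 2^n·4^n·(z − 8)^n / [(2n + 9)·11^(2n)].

Ratio test: |a_{n+1}/a_n| = [(2n + 9)/(2(n+1) + 9)] · 2·4/121 → 8/121 as n → ∞.
Hence the series converges for |z − 8| < 1/(8/121) = 121/8, so the radius of convergence is 121/8.
When z = 185/8, convergence follows from the alternating series test (terms decrease monotonically to 0).
At z = -57/8: the terms are asymptotic to a nonzero constant times 1/n, so the series diverges by limit comparison with Σ 1/n.

(-57/8, 185/8]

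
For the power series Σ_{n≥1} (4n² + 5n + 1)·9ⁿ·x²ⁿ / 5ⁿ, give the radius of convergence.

Apply the ratio test: |a_{n+1}| / |a_n| = [(4(n+1)² + 5(n+1) + 1)/(4n² + 5n + 1)] · 9/5, which tends to 9/5 as n → ∞.
Since the exponent of x increases by 2 each term, convergence requires |x|² < 5/9, hence R = √5/3.

R = √5/3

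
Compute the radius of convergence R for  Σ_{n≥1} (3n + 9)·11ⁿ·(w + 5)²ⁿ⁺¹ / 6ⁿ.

By the ratio test, |a_{n+1}/a_n| = [(3(n+1) + 9)/(3n + 9)] · 11/6 → 11/6.
Since the exponent of (w + 5) increases by 2 each term, convergence requires |w + 5|² < 6/11, hence R = √66/11.

R = √66/11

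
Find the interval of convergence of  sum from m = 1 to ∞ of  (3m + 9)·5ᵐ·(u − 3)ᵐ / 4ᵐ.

The ratio of consecutive coefficients is [(3(m+1) + 9)/(3m + 9)] · 5/4 → 5/4.
Hence the series converges for |u − 3| < 1/(5/4) = 4/5, so the radius of convergence is 4/5.
Endpoint u = 19/5: the terms do not tend to 0, so the series diverges.
Check u = 11/5: the terms have absolute value of order m, which does not tend to 0, so the series diverges by the divergence test.

(11/5, 19/5)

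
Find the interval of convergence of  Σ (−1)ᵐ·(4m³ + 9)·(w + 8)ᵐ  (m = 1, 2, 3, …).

(-9, -7)

Apply the ratio test: |a_{m+1}| / |a_m| = (4(m+1)³ + 9)/(4m³ + 9), which tends to 1 as m → ∞.
So the series converges when |w + 8| < 1 and diverges when |w + 8| > 1; R = 1.
Check w = -7: the m-th term does not approach 0; divergence by the term test.
Check w = -9: the m-th term does not approach 0; divergence by the term test.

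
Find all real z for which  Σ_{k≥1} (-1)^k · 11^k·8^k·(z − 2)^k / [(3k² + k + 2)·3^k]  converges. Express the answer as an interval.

The ratio of consecutive coefficients is [(3k² + k + 2)/(3(k+1)² + (k+1) + 2)] · 11·8/3 → 88/3.
Hence the series converges for |z − 2| < 1/(88/3) = 3/88, so the radius of convergence is 3/88.
Check z = 179/88: absolute convergence follows by limit comparison with Σ 1/k².
When z = 173/88, absolute convergence follows by limit comparison with Σ 1/k².

[173/88, 179/88]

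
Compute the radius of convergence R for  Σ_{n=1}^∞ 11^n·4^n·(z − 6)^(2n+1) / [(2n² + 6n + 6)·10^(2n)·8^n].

The ratio of consecutive coefficients is [(2n² + 6n + 6)/(2(n+1)² + 6(n+1) + 6)] · 11·4/(100·8) → 11/200.
Writing y = (z − 6)², the series in y has radius 200/11, so |z − 6| < √(200/11) and R = 10√22/11.

R = 10√22/11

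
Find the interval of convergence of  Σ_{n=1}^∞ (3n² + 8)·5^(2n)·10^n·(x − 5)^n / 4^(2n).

(617/125, 633/125)

The ratio of consecutive coefficients is [(3(n+1)² + 8)/(3n² + 8)] · 25·10/16 → 125/8.
The series converges when 125/8 · |x − 5| < 1, giving R = 8/125.
Check x = 633/125: the n-th term does not approach 0; divergence by the term test.
Check x = 617/125: the terms have absolute value of order n², which does not tend to 0, so the series diverges by the divergence test.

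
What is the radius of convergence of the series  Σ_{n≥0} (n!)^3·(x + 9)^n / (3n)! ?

R = 27

By the ratio test, |a_{n+1}/a_n| = (n+1)³/[(3n+1)·(3n+2)·(3n+3)] → 1/27.
The series converges when 1/27 · |x + 9| < 1, giving R = 27.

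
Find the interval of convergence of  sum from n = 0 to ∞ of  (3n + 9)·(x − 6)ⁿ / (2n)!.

(−∞, ∞)

Ratio test: |a_{n+1}/a_n| = (3(n+1) + 9)/(3n + 9) · 1/[(2n+1)·(2n+2)] → 0 as n → ∞.
Since the limit is 0 < 1 for every x, the series converges on all of ℝ and R = ∞.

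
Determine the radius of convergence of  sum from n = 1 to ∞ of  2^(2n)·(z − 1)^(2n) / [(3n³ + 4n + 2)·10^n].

The ratio of consecutive coefficients is [(3n³ + 4n + 2)/(3(n+1)³ + 4(n+1) + 2)] · 4/10 → 2/5.
Writing y = (z − 1)², the series in y has radius 5/2, so |z − 1| < √(5/2) and R = √10/2.

R = √10/2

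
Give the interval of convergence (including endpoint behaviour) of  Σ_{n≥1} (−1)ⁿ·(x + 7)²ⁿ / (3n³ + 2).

[-8, -6]

Apply the ratio test: |a_{n+1}| / |a_n| = (3n³ + 2)/(3(n+1)³ + 2), which tends to 1 as n → ∞.
Successive powers of (x + 7) differ by 2, so the series converges when |x + 7|² · 1 < 1, i.e. |x + 7| < √(1) = 1. So R = 1.
At x = -6: absolute convergence follows by limit comparison with Σ 1/n³.
Endpoint x = -8: absolute convergence follows by limit comparison with Σ 1/n³.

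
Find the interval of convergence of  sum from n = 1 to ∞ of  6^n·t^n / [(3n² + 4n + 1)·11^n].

[-11/6, 11/6]

By the ratio test, |a_{n+1}/a_n| = [(3n² + 4n + 1)/(3(n+1)² + 4(n+1) + 1)] · 6/11 → 6/11.
Hence the series converges for |t| < 1/(6/11) = 11/6, so the radius of convergence is 11/6.
When t = 11/6, the series is dominated by a constant times Σ 1/n², which converges (p = 2 > 1).
Check t = -11/6: the terms are on the order of 1/n², so the series converges absolutely by comparison with the p-series (p = 2 > 1).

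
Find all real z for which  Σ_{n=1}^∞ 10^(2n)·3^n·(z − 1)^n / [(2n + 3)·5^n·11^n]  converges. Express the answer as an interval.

[49/60, 71/60)

The ratio of consecutive coefficients is [(2n + 3)/(2(n+1) + 3)] · 100·3/(5·11) → 60/11.
Hence the series converges for |z − 1| < 1/(60/11) = 11/60, so the radius of convergence is 11/60.
Endpoint z = 71/60: the terms behave like c/n; limit comparison with the harmonic series gives divergence.
Check z = 49/60: an alternating series whose terms decrease to 0 in absolute value, so it converges by the Leibniz criterion.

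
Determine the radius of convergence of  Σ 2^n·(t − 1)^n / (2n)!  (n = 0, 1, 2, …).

Ratio test: |a_{n+1}/a_n| = 2 · 1/[(2n+1)·(2n+2)] → 0 as n → ∞.
The ratio tends to 0 regardless of t, hence R = ∞.

R = ∞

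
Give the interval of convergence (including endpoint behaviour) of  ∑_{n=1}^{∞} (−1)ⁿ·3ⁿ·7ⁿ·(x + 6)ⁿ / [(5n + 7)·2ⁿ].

Ratio test: |a_{n+1}/a_n| = [(5n + 7)/(5(n+1) + 7)] · 3·7/2 → 21/2 as n → ∞.
Thus R = 1/(21/2) = 2/21.
Check x = -124/21: an alternating series whose terms decrease to 0 in absolute value, so it converges by the Leibniz criterion.
At x = -128/21: the terms are asymptotic to a nonzero constant times 1/n, so the series diverges by limit comparison with Σ 1/n.

(-128/21, -124/21]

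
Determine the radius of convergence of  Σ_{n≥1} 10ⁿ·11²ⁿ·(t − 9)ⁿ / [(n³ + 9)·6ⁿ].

The ratio of consecutive coefficients is [(n³ + 9)/((n+1)³ + 9)] · 10·121/6 → 605/3.
Thus R = 1/(605/3) = 3/605.

R = 3/605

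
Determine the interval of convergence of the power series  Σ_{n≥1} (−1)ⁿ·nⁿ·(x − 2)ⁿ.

{2}

Applying the root test, |a_n|^(1/n) = n → ∞.
Since the n-th root of |a_n| is unbounded, the series converges only at x = 2; R = 0.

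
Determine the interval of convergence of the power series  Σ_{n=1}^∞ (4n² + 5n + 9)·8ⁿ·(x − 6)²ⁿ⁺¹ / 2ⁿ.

Apply the ratio test: |a_{n+1}| / |a_n| = [(4(n+1)² + 5(n+1) + 9)/(4n² + 5n + 9)] · 8/2, which tends to 4 as n → ∞.
Writing y = (x − 6)², the series in y has radius 1/4, so |x − 6| < √(1/4) = 1/2 and R = 1/2.
When x = 13/2, the terms do not tend to 0, so the series diverges.
At x = 11/2: the terms have absolute value of order n², which does not tend to 0, so the series diverges by the divergence test.

(11/2, 13/2)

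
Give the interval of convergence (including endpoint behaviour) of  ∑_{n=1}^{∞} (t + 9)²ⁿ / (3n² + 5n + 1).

Apply the ratio test: |a_{n+1}| / |a_n| = (3n² + 5n + 1)/(3(n+1)² + 5(n+1) + 1), which tends to 1 as n → ∞.
Since the exponent of (t + 9) increases by 2 each term, convergence requires |t + 9|² < 1, hence R = 1.
Endpoint t = -8: the series is dominated by a constant times Σ 1/n², which converges (p = 2 > 1).
Check t = -10: the series is dominated by a constant times Σ 1/n², which converges (p = 2 > 1).

[-10, -8]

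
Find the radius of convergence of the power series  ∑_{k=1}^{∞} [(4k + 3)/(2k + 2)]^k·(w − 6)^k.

By the Cauchy root test, |a_k|^(1/k) = (4k + 3)/(2k + 2) → 2.
Hence the series converges for |w − 6| < 1/(2) = 1/2, so the radius of convergence is 1/2.

R = 1/2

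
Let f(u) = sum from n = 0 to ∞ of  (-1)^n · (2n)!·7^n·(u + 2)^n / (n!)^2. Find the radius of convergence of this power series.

R = 1/28

By the ratio test, |a_{n+1}/a_n| = (2n+1)·(2n+2)/(n+1)² · 7 → 28.
The series converges when 28 · |u + 2| < 1, giving R = 1/28.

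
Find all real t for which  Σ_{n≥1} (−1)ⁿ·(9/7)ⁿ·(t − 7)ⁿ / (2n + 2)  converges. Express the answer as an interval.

(56/9, 70/9]

Apply the ratio test: |a_{n+1}| / |a_n| = [(2n + 2)/(2(n+1) + 2)] · 9/7, which tends to 9/7 as n → ∞.
Thus R = 1/(9/7) = 7/9.
At t = 70/9: convergence follows from the alternating series test (terms decrease monotonically to 0).
When t = 56/9, comparison with the harmonic series Σ 1/n shows the series diverges.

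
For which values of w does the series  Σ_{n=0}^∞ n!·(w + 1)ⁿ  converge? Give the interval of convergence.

By the ratio test, |a_{n+1}/a_n| = (n+1) → ∞.
The ratio grows without bound, so the series diverges whenever (w + 1) ≠ 0; it converges only at w = -1. R = 0.

{-1}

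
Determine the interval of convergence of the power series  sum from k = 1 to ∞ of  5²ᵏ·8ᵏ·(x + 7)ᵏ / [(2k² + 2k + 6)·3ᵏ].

Ratio test: |a_{k+1}/a_k| = [(2k² + 2k + 6)/(2(k+1)² + 2(k+1) + 6)] · 25·8/3 → 200/3 as k → ∞.
The series converges when 200/3 · |x + 7| < 1, giving R = 3/200.
When x = -1397/200, absolute convergence follows by limit comparison with Σ 1/k².
Endpoint x = -1403/200: the series is dominated by a constant times Σ 1/k², which converges (p = 2 > 1).

[-1403/200, -1397/200]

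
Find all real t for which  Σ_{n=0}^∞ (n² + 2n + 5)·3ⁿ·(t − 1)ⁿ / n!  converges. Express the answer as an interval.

(−∞, ∞)

The ratio of consecutive coefficients is ((n+1)² + 2(n+1) + 5)/(n² + 2n + 5) · 3 · 1/(n+1) → 0.
The limit is 0, so the series converges for all t; R = ∞.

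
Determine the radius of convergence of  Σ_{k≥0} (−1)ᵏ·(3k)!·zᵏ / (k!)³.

The ratio of consecutive coefficients is (3k+1)·(3k+2)·(3k+3)/(k+1)³ → 27.
Convergence for |z| · 27 < 1, i.e. |z| < 1/27. So R = 1/27.

R = 1/27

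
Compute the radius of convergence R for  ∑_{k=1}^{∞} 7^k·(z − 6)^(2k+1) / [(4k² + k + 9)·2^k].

By the ratio test, |a_{k+1}/a_k| = [(4k² + k + 9)/(4(k+1)² + (k+1) + 9)] · 7/2 → 7/2.
Successive powers of (z − 6) differ by 2, so the series converges when |z − 6|² · 7/2 < 1, i.e. |z − 6| < √(2/7). So R = √14/7.

R = √14/7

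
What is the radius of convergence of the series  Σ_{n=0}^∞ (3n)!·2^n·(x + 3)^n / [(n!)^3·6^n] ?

R = 1/9

Apply the ratio test: |a_{n+1}| / |a_n| = (3n+1)·(3n+2)·(3n+3)/(n+1)³ · 2/6, which tends to 9 as n → ∞.
The series converges when 9 · |x + 3| < 1, giving R = 1/9.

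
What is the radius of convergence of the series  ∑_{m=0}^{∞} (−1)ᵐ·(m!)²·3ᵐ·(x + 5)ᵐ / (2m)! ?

R = 4/3

The ratio of consecutive coefficients is (m+1)²/[(2m+1)·(2m+2)] · 3 → 3/4.
Convergence for |x + 5| · 3/4 < 1, i.e. |x + 5| < 4/3. So R = 4/3.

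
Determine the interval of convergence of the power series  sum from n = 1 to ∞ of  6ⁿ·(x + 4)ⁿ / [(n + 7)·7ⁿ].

By the ratio test, |a_{n+1}/a_n| = [(n + 7)/((n+1) + 7)] · 6/7 → 6/7.
Hence the series converges for |x + 4| < 1/(6/7) = 7/6, so the radius of convergence is 7/6.
When x = -17/6, the terms are asymptotic to a nonzero constant times 1/n, so the series diverges by limit comparison with Σ 1/n.
Check x = -31/6: convergence follows from the alternating series test (terms decrease monotonically to 0).

[-31/6, -17/6)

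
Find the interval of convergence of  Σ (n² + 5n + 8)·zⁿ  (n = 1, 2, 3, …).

By the ratio test, |a_{n+1}/a_n| = ((n+1)² + 5(n+1) + 8)/(n² + 5n + 8) → 1.
So the series converges when |z| < 1 and diverges when |z| > 1; R = 1.
When z = 1, the n-th term does not approach 0; divergence by the term test.
When z = -1, the terms have absolute value of order n², which does not tend to 0, so the series diverges by the divergence test.

(-1, 1)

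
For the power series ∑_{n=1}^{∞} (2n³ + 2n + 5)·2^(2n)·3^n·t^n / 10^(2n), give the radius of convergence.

R = 25/3

The ratio of consecutive coefficients is [(2(n+1)³ + 2(n+1) + 5)/(2n³ + 2n + 5)] · 4·3/100 → 3/25.
Thus R = 1/(3/25) = 25/3.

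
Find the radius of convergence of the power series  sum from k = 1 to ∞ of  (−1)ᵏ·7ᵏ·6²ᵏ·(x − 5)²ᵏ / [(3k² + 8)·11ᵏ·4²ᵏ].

The ratio of consecutive coefficients is [(3k² + 8)/(3(k+1)² + 8)] · 7·36/(11·16) → 63/44.
Writing y = (x − 5)², the series in y has radius 44/63, so |x − 5| < √(44/63) and R = 2√77/21.

R = 2√77/21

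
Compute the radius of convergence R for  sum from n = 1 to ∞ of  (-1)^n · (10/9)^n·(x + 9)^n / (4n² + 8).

By the ratio test, |a_{n+1}/a_n| = [(4n² + 8)/(4(n+1)² + 8)] · 10/9 → 10/9.
The series converges when 10/9 · |x + 9| < 1, giving R = 9/10.

R = 9/10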